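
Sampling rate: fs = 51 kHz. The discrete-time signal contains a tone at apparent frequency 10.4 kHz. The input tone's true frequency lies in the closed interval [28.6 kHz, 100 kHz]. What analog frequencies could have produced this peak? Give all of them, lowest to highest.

40.6 kHz, 61.4 kHz, 91.6 kHz

Frequencies that alias to 10.4 kHz are k·fs ± 10.4 kHz for integer k ≥ 0.
k=0: 10.4 kHz.
k=1: 40.6 kHz, 61.4 kHz.
k=2: 91.6 kHz, 112.4 kHz.
k=3: 142.6 kHz, 163.4 kHz.
Within [28.6 kHz, 100 kHz]: 40.6 kHz, 61.4 kHz, 91.6 kHz.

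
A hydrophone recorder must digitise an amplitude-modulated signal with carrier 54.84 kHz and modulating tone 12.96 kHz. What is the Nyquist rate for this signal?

135.6 kHz

AM sidebands sit at fc ± fm = 41.88 kHz and 67.8 kHz.
Highest-frequency component: 67.8 kHz.
Nyquist rate = 2 × 67.8 kHz = 135.6 kHz.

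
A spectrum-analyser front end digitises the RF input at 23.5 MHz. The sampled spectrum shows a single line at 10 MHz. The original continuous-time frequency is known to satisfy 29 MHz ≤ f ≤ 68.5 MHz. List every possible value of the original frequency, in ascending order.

33.5 MHz, 37 MHz, 57 MHz, 60.5 MHz

Frequencies that alias to 10 MHz are k·fs ± 10 MHz for integer k ≥ 0.
k=0: 10 MHz.
k=1: 13.5 MHz, 33.5 MHz.
k=2: 37 MHz, 57 MHz.
k=3: 60.5 MHz, 80.5 MHz.
k=4: 84 MHz, 104 MHz.
Within [29 MHz, 68.5 MHz]: 33.5 MHz, 37 MHz, 57 MHz, 60.5 MHz.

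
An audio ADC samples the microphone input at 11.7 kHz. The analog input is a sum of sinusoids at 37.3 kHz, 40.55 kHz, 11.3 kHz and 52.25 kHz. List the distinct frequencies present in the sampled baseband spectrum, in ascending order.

0.4 kHz, 2.2 kHz, 5.45 kHz

fs/2 = 5.85 kHz.
37.3 kHz mod fs = 2.2 kHz.
2.2 kHz ≤ fs/2 = 5.85 kHz, appears at 2.2 kHz.
40.55 kHz mod fs = 5.45 kHz.
5.45 kHz ≤ fs/2 = 5.85 kHz, appears at 5.45 kHz.
11.3 kHz > fs/2 = 5.85 kHz, folds to fs − 11.3 kHz = 0.4 kHz.
52.25 kHz mod fs = 5.45 kHz.
5.45 kHz ≤ fs/2 = 5.85 kHz, appears at 5.45 kHz.
Distinct values: {0.4 kHz, 2.2 kHz, 5.45 kHz}.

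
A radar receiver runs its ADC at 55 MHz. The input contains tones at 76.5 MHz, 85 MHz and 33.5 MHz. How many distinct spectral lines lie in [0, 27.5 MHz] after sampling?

2

fs/2 = 27.5 MHz.
76.5 MHz mod fs = 21.5 MHz.
21.5 MHz ≤ fs/2 = 27.5 MHz, appears at 21.5 MHz.
85 MHz mod fs = 30 MHz.
30 MHz > fs/2 = 27.5 MHz, folds to fs − 30 MHz = 25 MHz.
33.5 MHz > fs/2 = 27.5 MHz, folds to fs − 33.5 MHz = 21.5 MHz.
Distinct values: {21.5 MHz, 25 MHz} → 2.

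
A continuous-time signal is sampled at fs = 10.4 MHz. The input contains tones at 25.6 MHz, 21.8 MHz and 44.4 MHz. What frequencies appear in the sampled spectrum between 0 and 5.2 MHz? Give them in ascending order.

1 MHz, 2.8 MHz, 4.8 MHz

fs/2 = 5.2 MHz.
25.6 MHz mod fs = 4.8 MHz.
4.8 MHz ≤ fs/2 = 5.2 MHz, appears at 4.8 MHz.
21.8 MHz mod fs = 1 MHz.
1 MHz ≤ fs/2 = 5.2 MHz, appears at 1 MHz.
44.4 MHz mod fs = 2.8 MHz.
2.8 MHz ≤ fs/2 = 5.2 MHz, appears at 2.8 MHz.
Distinct values: {1 MHz, 2.8 MHz, 4.8 MHz}.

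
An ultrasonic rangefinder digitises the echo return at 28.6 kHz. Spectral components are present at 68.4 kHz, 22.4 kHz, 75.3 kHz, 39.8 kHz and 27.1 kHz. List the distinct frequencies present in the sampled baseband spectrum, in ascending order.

1.5 kHz, 6.2 kHz, 10.5 kHz, 11.2 kHz

fs/2 = 14.3 kHz.
68.4 kHz mod fs = 11.2 kHz.
11.2 kHz ≤ fs/2 = 14.3 kHz, appears at 11.2 kHz.
22.4 kHz > fs/2 = 14.3 kHz, folds to fs − 22.4 kHz = 6.2 kHz.
75.3 kHz mod fs = 18.1 kHz.
18.1 kHz > fs/2 = 14.3 kHz, folds to fs − 18.1 kHz = 10.5 kHz.
39.8 kHz mod fs = 11.2 kHz.
11.2 kHz ≤ fs/2 = 14.3 kHz, appears at 11.2 kHz.
27.1 kHz > fs/2 = 14.3 kHz, folds to fs − 27.1 kHz = 1.5 kHz.
Distinct values: {1.5 kHz, 6.2 kHz, 10.5 kHz, 11.2 kHz}.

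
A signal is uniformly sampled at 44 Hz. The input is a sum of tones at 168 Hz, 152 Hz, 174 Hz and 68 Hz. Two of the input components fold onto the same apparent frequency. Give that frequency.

fs/2 = 22 Hz.
168 Hz mod fs = 36 Hz.
36 Hz > fs/2 = 22 Hz, folds to fs − 36 Hz = 8 Hz.
152 Hz mod fs = 20 Hz.
20 Hz ≤ fs/2 = 22 Hz, appears at 20 Hz.
174 Hz mod fs = 42 Hz.
42 Hz > fs/2 = 22 Hz, folds to fs − 42 Hz = 2 Hz.
68 Hz mod fs = 24 Hz.
24 Hz > fs/2 = 22 Hz, folds to fs − 24 Hz = 20 Hz.
68 Hz and 152 Hz both map to 20 Hz.

20 Hz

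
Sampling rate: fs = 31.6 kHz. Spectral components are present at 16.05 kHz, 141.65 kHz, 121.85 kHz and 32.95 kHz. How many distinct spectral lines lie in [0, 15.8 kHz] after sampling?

4

fs/2 = 15.8 kHz.
16.05 kHz > fs/2 = 15.8 kHz, folds to fs − 16.05 kHz = 15.55 kHz.
141.65 kHz mod fs = 15.25 kHz.
15.25 kHz ≤ fs/2 = 15.8 kHz, appears at 15.25 kHz.
121.85 kHz mod fs = 27.05 kHz.
27.05 kHz > fs/2 = 15.8 kHz, folds to fs − 27.05 kHz = 4.55 kHz.
32.95 kHz mod fs = 1.35 kHz.
1.35 kHz ≤ fs/2 = 15.8 kHz, appears at 1.35 kHz.
Distinct values: {1.35 kHz, 4.55 kHz, 15.25 kHz, 15.55 kHz} → 4.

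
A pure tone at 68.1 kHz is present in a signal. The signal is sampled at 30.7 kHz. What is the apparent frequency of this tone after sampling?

68.1 kHz mod fs = 6.7 kHz.
6.7 kHz ≤ fs/2 = 15.35 kHz, appears at 6.7 kHz.

6.7 kHz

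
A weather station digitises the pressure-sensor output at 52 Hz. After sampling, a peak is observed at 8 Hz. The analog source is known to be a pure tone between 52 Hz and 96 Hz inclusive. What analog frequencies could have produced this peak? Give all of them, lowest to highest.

60 Hz, 96 Hz

Frequencies that alias to 8 Hz are k·fs ± 8 Hz for integer k ≥ 0.
k=0: 8 Hz.
k=1: 44 Hz, 60 Hz.
k=2: 96 Hz, 112 Hz.
k=3: 148 Hz, 164 Hz.
Within [52 Hz, 96 Hz]: 60 Hz, 96 Hz.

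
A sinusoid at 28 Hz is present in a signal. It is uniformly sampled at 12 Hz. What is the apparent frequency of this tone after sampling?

28 Hz mod fs = 4 Hz.
4 Hz ≤ fs/2 = 6 Hz, appears at 4 Hz.

4 Hz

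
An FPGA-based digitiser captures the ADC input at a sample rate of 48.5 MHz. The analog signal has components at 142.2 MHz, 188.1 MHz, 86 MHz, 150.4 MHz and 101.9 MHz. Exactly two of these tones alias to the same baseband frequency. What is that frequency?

fs/2 = 24.25 MHz.
142.2 MHz mod fs = 45.2 MHz.
45.2 MHz > fs/2 = 24.25 MHz, folds to fs − 45.2 MHz = 3.3 MHz.
188.1 MHz mod fs = 42.6 MHz.
42.6 MHz > fs/2 = 24.25 MHz, folds to fs − 42.6 MHz = 5.9 MHz.
86 MHz mod fs = 37.5 MHz.
37.5 MHz > fs/2 = 24.25 MHz, folds to fs − 37.5 MHz = 11 MHz.
150.4 MHz mod fs = 4.9 MHz.
4.9 MHz ≤ fs/2 = 24.25 MHz, appears at 4.9 MHz.
101.9 MHz mod fs = 4.9 MHz.
4.9 MHz ≤ fs/2 = 24.25 MHz, appears at 4.9 MHz.
101.9 MHz and 150.4 MHz both map to 4.9 MHz.

4.9 MHz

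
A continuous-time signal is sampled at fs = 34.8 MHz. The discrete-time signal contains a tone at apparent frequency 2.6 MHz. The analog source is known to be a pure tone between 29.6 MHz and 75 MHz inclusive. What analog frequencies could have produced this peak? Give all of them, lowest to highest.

Frequencies that alias to 2.6 MHz are k·fs ± 2.6 MHz for integer k ≥ 0.
k=0: 2.6 MHz.
k=1: 32.2 MHz, 37.4 MHz.
k=2: 67 MHz, 72.2 MHz.
k=3: 101.8 MHz, 107 MHz.
Within [29.6 MHz, 75 MHz]: 32.2 MHz, 37.4 MHz, 67 MHz, 72.2 MHz.

32.2 MHz, 37.4 MHz, 67 MHz, 72.2 MHz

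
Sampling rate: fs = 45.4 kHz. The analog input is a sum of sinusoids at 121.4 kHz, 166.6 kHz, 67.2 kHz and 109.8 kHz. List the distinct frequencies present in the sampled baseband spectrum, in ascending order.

14.8 kHz, 15 kHz, 19 kHz, 21.8 kHz

fs/2 = 22.7 kHz.
121.4 kHz mod fs = 30.6 kHz.
30.6 kHz > fs/2 = 22.7 kHz, folds to fs − 30.6 kHz = 14.8 kHz.
166.6 kHz mod fs = 30.4 kHz.
30.4 kHz > fs/2 = 22.7 kHz, folds to fs − 30.4 kHz = 15 kHz.
67.2 kHz mod fs = 21.8 kHz.
21.8 kHz ≤ fs/2 = 22.7 kHz, appears at 21.8 kHz.
109.8 kHz mod fs = 19 kHz.
19 kHz ≤ fs/2 = 22.7 kHz, appears at 19 kHz.
Distinct values: {14.8 kHz, 15 kHz, 19 kHz, 21.8 kHz}.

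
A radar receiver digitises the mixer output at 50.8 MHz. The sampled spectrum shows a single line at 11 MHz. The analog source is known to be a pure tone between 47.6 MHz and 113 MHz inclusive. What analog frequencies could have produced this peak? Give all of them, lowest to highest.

Frequencies that alias to 11 MHz are k·fs ± 11 MHz for integer k ≥ 0.
k=0: 11 MHz.
k=1: 39.8 MHz, 61.8 MHz.
k=2: 90.6 MHz, 112.6 MHz.
k=3: 141.4 MHz, 163.4 MHz.
Within [47.6 MHz, 113 MHz]: 61.8 MHz, 90.6 MHz, 112.6 MHz.

61.8 MHz, 90.6 MHz, 112.6 MHz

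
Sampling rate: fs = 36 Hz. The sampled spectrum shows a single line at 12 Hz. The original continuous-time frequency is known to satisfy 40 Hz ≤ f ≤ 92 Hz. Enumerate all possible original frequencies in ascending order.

48 Hz, 60 Hz, 84 Hz

Frequencies that alias to 12 Hz are k·fs ± 12 Hz for integer k ≥ 0.
k=0: 12 Hz.
k=1: 24 Hz, 48 Hz.
k=2: 60 Hz, 84 Hz.
k=3: 96 Hz, 120 Hz.
Within [40 Hz, 92 Hz]: 48 Hz, 60 Hz, 84 Hz.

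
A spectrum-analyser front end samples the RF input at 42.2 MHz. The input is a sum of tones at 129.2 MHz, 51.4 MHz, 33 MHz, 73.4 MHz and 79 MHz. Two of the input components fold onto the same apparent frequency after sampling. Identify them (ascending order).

33 MHz, 51.4 MHz

fs/2 = 21.1 MHz.
129.2 MHz mod fs = 2.6 MHz.
2.6 MHz ≤ fs/2 = 21.1 MHz, appears at 2.6 MHz.
51.4 MHz mod fs = 9.2 MHz.
9.2 MHz ≤ fs/2 = 21.1 MHz, appears at 9.2 MHz.
33 MHz > fs/2 = 21.1 MHz, folds to fs − 33 MHz = 9.2 MHz.
73.4 MHz mod fs = 31.2 MHz.
31.2 MHz > fs/2 = 21.1 MHz, folds to fs − 31.2 MHz = 11 MHz.
79 MHz mod fs = 36.8 MHz.
36.8 MHz > fs/2 = 21.1 MHz, folds to fs − 36.8 MHz = 5.4 MHz.
33 MHz and 51.4 MHz both map to 9.2 MHz.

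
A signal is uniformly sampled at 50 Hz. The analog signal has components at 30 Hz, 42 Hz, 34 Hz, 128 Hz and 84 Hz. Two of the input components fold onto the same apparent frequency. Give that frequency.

fs/2 = 25 Hz.
30 Hz > fs/2 = 25 Hz, folds to fs − 30 Hz = 20 Hz.
42 Hz > fs/2 = 25 Hz, folds to fs − 42 Hz = 8 Hz.
34 Hz > fs/2 = 25 Hz, folds to fs − 34 Hz = 16 Hz.
128 Hz mod fs = 28 Hz.
28 Hz > fs/2 = 25 Hz, folds to fs − 28 Hz = 22 Hz.
84 Hz mod fs = 34 Hz.
34 Hz > fs/2 = 25 Hz, folds to fs − 34 Hz = 16 Hz.
34 Hz and 84 Hz both map to 16 Hz.

16 Hz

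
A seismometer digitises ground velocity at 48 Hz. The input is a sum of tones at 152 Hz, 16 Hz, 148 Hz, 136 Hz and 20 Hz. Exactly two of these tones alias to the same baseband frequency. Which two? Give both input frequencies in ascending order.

fs/2 = 24 Hz.
152 Hz mod fs = 8 Hz.
8 Hz ≤ fs/2 = 24 Hz, appears at 8 Hz.
16 Hz ≤ fs/2 = 24 Hz, passes unchanged.
148 Hz mod fs = 4 Hz.
4 Hz ≤ fs/2 = 24 Hz, appears at 4 Hz.
136 Hz mod fs = 40 Hz.
40 Hz > fs/2 = 24 Hz, folds to fs − 40 Hz = 8 Hz.
20 Hz ≤ fs/2 = 24 Hz, passes unchanged.
136 Hz and 152 Hz both map to 8 Hz.

136 Hz, 152 Hz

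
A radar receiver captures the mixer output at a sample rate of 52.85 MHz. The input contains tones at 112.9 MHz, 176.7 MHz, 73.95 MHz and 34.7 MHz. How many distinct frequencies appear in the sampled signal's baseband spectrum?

3

fs/2 = 26.425 MHz.
112.9 MHz mod fs = 7.2 MHz.
7.2 MHz ≤ fs/2 = 26.425 MHz, appears at 7.2 MHz.
176.7 MHz mod fs = 18.15 MHz.
18.15 MHz ≤ fs/2 = 26.425 MHz, appears at 18.15 MHz.
73.95 MHz mod fs = 21.1 MHz.
21.1 MHz ≤ fs/2 = 26.425 MHz, appears at 21.1 MHz.
34.7 MHz > fs/2 = 26.425 MHz, folds to fs − 34.7 MHz = 18.15 MHz.
Distinct values: {7.2 MHz, 18.15 MHz, 21.1 MHz} → 3.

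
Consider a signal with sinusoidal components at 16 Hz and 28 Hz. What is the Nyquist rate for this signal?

Highest-frequency component: 28 Hz.
Nyquist rate = 2 × 28 Hz = 56 Hz.

56 Hz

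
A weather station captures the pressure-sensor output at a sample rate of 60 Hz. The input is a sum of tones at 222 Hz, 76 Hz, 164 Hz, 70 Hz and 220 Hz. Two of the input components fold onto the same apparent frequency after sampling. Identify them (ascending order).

fs/2 = 30 Hz.
222 Hz mod fs = 42 Hz.
42 Hz > fs/2 = 30 Hz, folds to fs − 42 Hz = 18 Hz.
76 Hz mod fs = 16 Hz.
16 Hz ≤ fs/2 = 30 Hz, appears at 16 Hz.
164 Hz mod fs = 44 Hz.
44 Hz > fs/2 = 30 Hz, folds to fs − 44 Hz = 16 Hz.
70 Hz mod fs = 10 Hz.
10 Hz ≤ fs/2 = 30 Hz, appears at 10 Hz.
220 Hz mod fs = 40 Hz.
40 Hz > fs/2 = 30 Hz, folds to fs − 40 Hz = 20 Hz.
76 Hz and 164 Hz both map to 16 Hz.

76 Hz, 164 Hz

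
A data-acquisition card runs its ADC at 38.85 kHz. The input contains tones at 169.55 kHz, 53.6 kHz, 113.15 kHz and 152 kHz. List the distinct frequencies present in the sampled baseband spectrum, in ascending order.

3.4 kHz, 14.15 kHz, 14.75 kHz

fs/2 = 19.425 kHz.
169.55 kHz mod fs = 14.15 kHz.
14.15 kHz ≤ fs/2 = 19.425 kHz, appears at 14.15 kHz.
53.6 kHz mod fs = 14.75 kHz.
14.75 kHz ≤ fs/2 = 19.425 kHz, appears at 14.75 kHz.
113.15 kHz mod fs = 35.45 kHz.
35.45 kHz > fs/2 = 19.425 kHz, folds to fs − 35.45 kHz = 3.4 kHz.
152 kHz mod fs = 35.45 kHz.
35.45 kHz > fs/2 = 19.425 kHz, folds to fs − 35.45 kHz = 3.4 kHz.
Distinct values: {3.4 kHz, 14.15 kHz, 14.75 kHz}.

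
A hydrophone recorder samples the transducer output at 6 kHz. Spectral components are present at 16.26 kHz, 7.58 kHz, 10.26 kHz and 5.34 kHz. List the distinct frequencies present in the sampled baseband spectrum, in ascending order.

fs/2 = 3 kHz.
16.26 kHz mod fs = 4.26 kHz.
4.26 kHz > fs/2 = 3 kHz, folds to fs − 4.26 kHz = 1.74 kHz.
7.58 kHz mod fs = 1.58 kHz.
1.58 kHz ≤ fs/2 = 3 kHz, appears at 1.58 kHz.
10.26 kHz mod fs = 4.26 kHz.
4.26 kHz > fs/2 = 3 kHz, folds to fs − 4.26 kHz = 1.74 kHz.
5.34 kHz > fs/2 = 3 kHz, folds to fs − 5.34 kHz = 0.66 kHz.
Distinct values: {0.66 kHz, 1.58 kHz, 1.74 kHz}.

0.66 kHz, 1.58 kHz, 1.74 kHz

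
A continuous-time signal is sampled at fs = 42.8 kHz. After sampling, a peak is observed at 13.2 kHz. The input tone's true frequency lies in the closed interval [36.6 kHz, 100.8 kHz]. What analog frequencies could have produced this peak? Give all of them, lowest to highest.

56 kHz, 72.4 kHz, 98.8 kHz

Frequencies that alias to 13.2 kHz are k·fs ± 13.2 kHz for integer k ≥ 0.
k=0: 13.2 kHz.
k=1: 29.6 kHz, 56 kHz.
k=2: 72.4 kHz, 98.8 kHz.
k=3: 115.2 kHz, 141.6 kHz.
Within [36.6 kHz, 100.8 kHz]: 56 kHz, 72.4 kHz, 98.8 kHz.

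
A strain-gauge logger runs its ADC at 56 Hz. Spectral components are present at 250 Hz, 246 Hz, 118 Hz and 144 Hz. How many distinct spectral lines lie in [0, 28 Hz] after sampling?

fs/2 = 28 Hz.
250 Hz mod fs = 26 Hz.
26 Hz ≤ fs/2 = 28 Hz, appears at 26 Hz.
246 Hz mod fs = 22 Hz.
22 Hz ≤ fs/2 = 28 Hz, appears at 22 Hz.
118 Hz mod fs = 6 Hz.
6 Hz ≤ fs/2 = 28 Hz, appears at 6 Hz.
144 Hz mod fs = 32 Hz.
32 Hz > fs/2 = 28 Hz, folds to fs − 32 Hz = 24 Hz.
Distinct values: {6 Hz, 22 Hz, 24 Hz, 26 Hz} → 4.

4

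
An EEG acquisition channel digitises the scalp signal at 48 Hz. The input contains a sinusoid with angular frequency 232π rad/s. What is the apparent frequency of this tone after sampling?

ω = 232π rad/s → f = ω/(2π) = 116 Hz.
116 Hz mod fs = 20 Hz.
20 Hz ≤ fs/2 = 24 Hz, appears at 20 Hz.

20 Hz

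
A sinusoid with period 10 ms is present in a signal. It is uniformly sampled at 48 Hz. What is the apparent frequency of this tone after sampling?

T = 10 ms → f = 1/T = 100 Hz.
100 Hz mod fs = 4 Hz.
4 Hz ≤ fs/2 = 24 Hz, appears at 4 Hz.

4 Hz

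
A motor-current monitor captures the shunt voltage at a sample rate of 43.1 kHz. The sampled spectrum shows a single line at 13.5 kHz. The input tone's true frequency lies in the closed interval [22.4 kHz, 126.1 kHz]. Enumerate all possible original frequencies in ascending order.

Frequencies that alias to 13.5 kHz are k·fs ± 13.5 kHz for integer k ≥ 0.
k=0: 13.5 kHz.
k=1: 29.6 kHz, 56.6 kHz.
k=2: 72.7 kHz, 99.7 kHz.
k=3: 115.8 kHz, 142.8 kHz.
k=4: 158.9 kHz, 185.9 kHz.
Within [22.4 kHz, 126.1 kHz]: 29.6 kHz, 56.6 kHz, 72.7 kHz, 99.7 kHz, 115.8 kHz.

29.6 kHz, 56.6 kHz, 72.7 kHz, 99.7 kHz, 115.8 kHz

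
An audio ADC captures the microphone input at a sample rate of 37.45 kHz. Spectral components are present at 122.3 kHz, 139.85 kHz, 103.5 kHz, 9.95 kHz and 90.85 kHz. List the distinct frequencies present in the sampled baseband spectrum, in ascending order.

fs/2 = 18.725 kHz.
122.3 kHz mod fs = 9.95 kHz.
9.95 kHz ≤ fs/2 = 18.725 kHz, appears at 9.95 kHz.
139.85 kHz mod fs = 27.5 kHz.
27.5 kHz > fs/2 = 18.725 kHz, folds to fs − 27.5 kHz = 9.95 kHz.
103.5 kHz mod fs = 28.6 kHz.
28.6 kHz > fs/2 = 18.725 kHz, folds to fs − 28.6 kHz = 8.85 kHz.
9.95 kHz ≤ fs/2 = 18.725 kHz, passes unchanged.
90.85 kHz mod fs = 15.95 kHz.
15.95 kHz ≤ fs/2 = 18.725 kHz, appears at 15.95 kHz.
Distinct values: {8.85 kHz, 9.95 kHz, 15.95 kHz}.

8.85 kHz, 9.95 kHz, 15.95 kHz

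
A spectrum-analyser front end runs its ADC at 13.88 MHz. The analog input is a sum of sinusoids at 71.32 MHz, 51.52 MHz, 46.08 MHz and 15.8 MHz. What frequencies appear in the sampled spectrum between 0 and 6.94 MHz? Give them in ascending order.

fs/2 = 6.94 MHz.
71.32 MHz mod fs = 1.92 MHz.
1.92 MHz ≤ fs/2 = 6.94 MHz, appears at 1.92 MHz.
51.52 MHz mod fs = 9.88 MHz.
9.88 MHz > fs/2 = 6.94 MHz, folds to fs − 9.88 MHz = 4 MHz.
46.08 MHz mod fs = 4.44 MHz.
4.44 MHz ≤ fs/2 = 6.94 MHz, appears at 4.44 MHz.
15.8 MHz mod fs = 1.92 MHz.
1.92 MHz ≤ fs/2 = 6.94 MHz, appears at 1.92 MHz.
Distinct values: {1.92 MHz, 4 MHz, 4.44 MHz}.

1.92 MHz, 4 MHz, 4.44 MHz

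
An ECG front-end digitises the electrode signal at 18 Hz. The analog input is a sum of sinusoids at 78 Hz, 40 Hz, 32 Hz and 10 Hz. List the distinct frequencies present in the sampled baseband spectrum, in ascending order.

fs/2 = 9 Hz.
78 Hz mod fs = 6 Hz.
6 Hz ≤ fs/2 = 9 Hz, appears at 6 Hz.
40 Hz mod fs = 4 Hz.
4 Hz ≤ fs/2 = 9 Hz, appears at 4 Hz.
32 Hz mod fs = 14 Hz.
14 Hz > fs/2 = 9 Hz, folds to fs − 14 Hz = 4 Hz.
10 Hz > fs/2 = 9 Hz, folds to fs − 10 Hz = 8 Hz.
Distinct values: {4 Hz, 6 Hz, 8 Hz}.

4 Hz, 6 Hz, 8 Hz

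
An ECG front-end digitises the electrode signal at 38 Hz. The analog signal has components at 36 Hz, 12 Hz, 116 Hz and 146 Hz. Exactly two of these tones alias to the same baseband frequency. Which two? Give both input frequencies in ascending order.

36 Hz, 116 Hz

fs/2 = 19 Hz.
36 Hz > fs/2 = 19 Hz, folds to fs − 36 Hz = 2 Hz.
12 Hz ≤ fs/2 = 19 Hz, passes unchanged.
116 Hz mod fs = 2 Hz.
2 Hz ≤ fs/2 = 19 Hz, appears at 2 Hz.
146 Hz mod fs = 32 Hz.
32 Hz > fs/2 = 19 Hz, folds to fs − 32 Hz = 6 Hz.
36 Hz and 116 Hz both map to 2 Hz.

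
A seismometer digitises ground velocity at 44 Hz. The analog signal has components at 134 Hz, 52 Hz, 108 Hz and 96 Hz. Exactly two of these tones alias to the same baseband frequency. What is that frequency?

8 Hz

fs/2 = 22 Hz.
134 Hz mod fs = 2 Hz.
2 Hz ≤ fs/2 = 22 Hz, appears at 2 Hz.
52 Hz mod fs = 8 Hz.
8 Hz ≤ fs/2 = 22 Hz, appears at 8 Hz.
108 Hz mod fs = 20 Hz.
20 Hz ≤ fs/2 = 22 Hz, appears at 20 Hz.
96 Hz mod fs = 8 Hz.
8 Hz ≤ fs/2 = 22 Hz, appears at 8 Hz.
52 Hz and 96 Hz both map to 8 Hz.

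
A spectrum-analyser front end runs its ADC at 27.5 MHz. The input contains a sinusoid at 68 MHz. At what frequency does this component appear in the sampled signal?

13 MHz

68 MHz mod fs = 13 MHz.
13 MHz ≤ fs/2 = 13.75 MHz, appears at 13 MHz.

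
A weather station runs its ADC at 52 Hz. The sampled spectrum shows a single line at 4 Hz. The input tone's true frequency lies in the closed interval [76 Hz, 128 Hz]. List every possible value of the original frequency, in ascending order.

100 Hz, 108 Hz

Frequencies that alias to 4 Hz are k·fs ± 4 Hz for integer k ≥ 0.
k=0: 4 Hz.
k=1: 48 Hz, 56 Hz.
k=2: 100 Hz, 108 Hz.
k=3: 152 Hz, 160 Hz.
Within [76 Hz, 128 Hz]: 100 Hz, 108 Hz.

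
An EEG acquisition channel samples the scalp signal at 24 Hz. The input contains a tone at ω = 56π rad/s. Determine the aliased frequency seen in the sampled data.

ω = 56π rad/s → f = ω/(2π) = 28 Hz.
28 Hz mod fs = 4 Hz.
4 Hz ≤ fs/2 = 12 Hz, appears at 4 Hz.

4 Hz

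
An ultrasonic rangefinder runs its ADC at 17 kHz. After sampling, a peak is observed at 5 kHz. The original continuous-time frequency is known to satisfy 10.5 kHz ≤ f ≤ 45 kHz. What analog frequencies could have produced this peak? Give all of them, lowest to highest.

12 kHz, 22 kHz, 29 kHz, 39 kHz

Frequencies that alias to 5 kHz are k·fs ± 5 kHz for integer k ≥ 0.
k=0: 5 kHz.
k=1: 12 kHz, 22 kHz.
k=2: 29 kHz, 39 kHz.
k=3: 46 kHz, 56 kHz.
Within [10.5 kHz, 45 kHz]: 12 kHz, 22 kHz, 29 kHz, 39 kHz.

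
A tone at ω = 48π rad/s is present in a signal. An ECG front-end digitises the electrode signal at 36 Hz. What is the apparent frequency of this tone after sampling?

12 Hz

ω = 48π rad/s → f = ω/(2π) = 24 Hz.
24 Hz > fs/2 = 18 Hz, folds to fs − 24 Hz = 12 Hz.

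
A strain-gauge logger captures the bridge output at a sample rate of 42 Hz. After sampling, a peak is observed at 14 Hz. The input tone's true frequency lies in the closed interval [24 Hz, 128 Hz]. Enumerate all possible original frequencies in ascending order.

Frequencies that alias to 14 Hz are k·fs ± 14 Hz for integer k ≥ 0.
k=0: 14 Hz.
k=1: 28 Hz, 56 Hz.
k=2: 70 Hz, 98 Hz.
k=3: 112 Hz, 140 Hz.
k=4: 154 Hz, 182 Hz.
Within [24 Hz, 128 Hz]: 28 Hz, 56 Hz, 70 Hz, 98 Hz, 112 Hz.

28 Hz, 56 Hz, 70 Hz, 98 Hz, 112 Hz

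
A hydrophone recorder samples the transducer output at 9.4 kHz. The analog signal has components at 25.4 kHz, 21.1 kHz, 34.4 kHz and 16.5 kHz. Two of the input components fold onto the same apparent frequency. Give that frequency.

2.3 kHz

fs/2 = 4.7 kHz.
25.4 kHz mod fs = 6.6 kHz.
6.6 kHz > fs/2 = 4.7 kHz, folds to fs − 6.6 kHz = 2.8 kHz.
21.1 kHz mod fs = 2.3 kHz.
2.3 kHz ≤ fs/2 = 4.7 kHz, appears at 2.3 kHz.
34.4 kHz mod fs = 6.2 kHz.
6.2 kHz > fs/2 = 4.7 kHz, folds to fs − 6.2 kHz = 3.2 kHz.
16.5 kHz mod fs = 7.1 kHz.
7.1 kHz > fs/2 = 4.7 kHz, folds to fs − 7.1 kHz = 2.3 kHz.
16.5 kHz and 21.1 kHz both map to 2.3 kHz.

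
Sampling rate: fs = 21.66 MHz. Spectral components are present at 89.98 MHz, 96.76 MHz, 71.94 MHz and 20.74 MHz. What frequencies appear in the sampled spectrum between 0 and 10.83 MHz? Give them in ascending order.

0.92 MHz, 3.34 MHz, 6.96 MHz, 10.12 MHz

fs/2 = 10.83 MHz.
89.98 MHz mod fs = 3.34 MHz.
3.34 MHz ≤ fs/2 = 10.83 MHz, appears at 3.34 MHz.
96.76 MHz mod fs = 10.12 MHz.
10.12 MHz ≤ fs/2 = 10.83 MHz, appears at 10.12 MHz.
71.94 MHz mod fs = 6.96 MHz.
6.96 MHz ≤ fs/2 = 10.83 MHz, appears at 6.96 MHz.
20.74 MHz > fs/2 = 10.83 MHz, folds to fs − 20.74 MHz = 0.92 MHz.
Distinct values: {0.92 MHz, 3.34 MHz, 6.96 MHz, 10.12 MHz}.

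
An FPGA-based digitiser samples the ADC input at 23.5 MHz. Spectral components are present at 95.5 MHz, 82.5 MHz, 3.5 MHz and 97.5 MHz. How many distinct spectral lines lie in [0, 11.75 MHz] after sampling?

fs/2 = 11.75 MHz.
95.5 MHz mod fs = 1.5 MHz.
1.5 MHz ≤ fs/2 = 11.75 MHz, appears at 1.5 MHz.
82.5 MHz mod fs = 12 MHz.
12 MHz > fs/2 = 11.75 MHz, folds to fs − 12 MHz = 11.5 MHz.
3.5 MHz ≤ fs/2 = 11.75 MHz, passes unchanged.
97.5 MHz mod fs = 3.5 MHz.
3.5 MHz ≤ fs/2 = 11.75 MHz, appears at 3.5 MHz.
Distinct values: {1.5 MHz, 3.5 MHz, 11.5 MHz} → 3.

3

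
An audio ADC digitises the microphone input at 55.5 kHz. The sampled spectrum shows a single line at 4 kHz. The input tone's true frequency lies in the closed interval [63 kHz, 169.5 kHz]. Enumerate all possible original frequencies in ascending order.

107 kHz, 115 kHz, 162.5 kHz

Frequencies that alias to 4 kHz are k·fs ± 4 kHz for integer k ≥ 0.
k=0: 4 kHz.
k=1: 51.5 kHz, 59.5 kHz.
k=2: 107 kHz, 115 kHz.
k=3: 162.5 kHz, 170.5 kHz.
k=4: 218 kHz, 226 kHz.
Within [63 kHz, 169.5 kHz]: 107 kHz, 115 kHz, 162.5 kHz.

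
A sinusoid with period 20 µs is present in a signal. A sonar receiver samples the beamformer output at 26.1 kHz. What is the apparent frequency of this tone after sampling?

2.2 kHz

T = 20 µs → f = 1/T = 50 kHz.
50 kHz mod fs = 23.9 kHz.
23.9 kHz > fs/2 = 13.05 kHz, folds to fs − 23.9 kHz = 2.2 kHz.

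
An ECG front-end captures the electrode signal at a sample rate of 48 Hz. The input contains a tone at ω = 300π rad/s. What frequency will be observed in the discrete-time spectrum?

ω = 300π rad/s → f = ω/(2π) = 150 Hz.
150 Hz mod fs = 6 Hz.
6 Hz ≤ fs/2 = 24 Hz, appears at 6 Hz.

6 Hz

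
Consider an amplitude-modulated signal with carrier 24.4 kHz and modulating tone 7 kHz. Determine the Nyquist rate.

AM sidebands sit at fc ± fm = 17.4 kHz and 31.4 kHz.
Highest-frequency component: 31.4 kHz.
Nyquist rate = 2 × 31.4 kHz = 62.8 kHz.

62.8 kHz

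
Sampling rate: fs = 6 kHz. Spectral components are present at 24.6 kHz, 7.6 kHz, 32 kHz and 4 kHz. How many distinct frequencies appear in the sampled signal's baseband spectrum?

3

fs/2 = 3 kHz.
24.6 kHz mod fs = 0.6 kHz.
0.6 kHz ≤ fs/2 = 3 kHz, appears at 0.6 kHz.
7.6 kHz mod fs = 1.6 kHz.
1.6 kHz ≤ fs/2 = 3 kHz, appears at 1.6 kHz.
32 kHz mod fs = 2 kHz.
2 kHz ≤ fs/2 = 3 kHz, appears at 2 kHz.
4 kHz > fs/2 = 3 kHz, folds to fs − 4 kHz = 2 kHz.
Distinct values: {0.6 kHz, 1.6 kHz, 2 kHz} → 3.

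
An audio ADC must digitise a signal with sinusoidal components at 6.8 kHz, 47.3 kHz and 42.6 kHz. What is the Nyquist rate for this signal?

Highest-frequency component: 47.3 kHz.
Nyquist rate = 2 × 47.3 kHz = 94.6 kHz.

94.6 kHz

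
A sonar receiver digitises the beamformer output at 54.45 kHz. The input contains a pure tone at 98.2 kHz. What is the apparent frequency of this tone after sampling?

10.7 kHz

98.2 kHz mod fs = 43.75 kHz.
43.75 kHz > fs/2 = 27.225 kHz, folds to fs − 43.75 kHz = 10.7 kHz.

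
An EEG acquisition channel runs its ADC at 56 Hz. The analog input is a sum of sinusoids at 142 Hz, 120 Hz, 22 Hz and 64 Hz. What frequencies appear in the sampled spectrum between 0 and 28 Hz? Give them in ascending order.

fs/2 = 28 Hz.
142 Hz mod fs = 30 Hz.
30 Hz > fs/2 = 28 Hz, folds to fs − 30 Hz = 26 Hz.
120 Hz mod fs = 8 Hz.
8 Hz ≤ fs/2 = 28 Hz, appears at 8 Hz.
22 Hz ≤ fs/2 = 28 Hz, passes unchanged.
64 Hz mod fs = 8 Hz.
8 Hz ≤ fs/2 = 28 Hz, appears at 8 Hz.
Distinct values: {8 Hz, 22 Hz, 26 Hz}.

8 Hz, 22 Hz, 26 Hz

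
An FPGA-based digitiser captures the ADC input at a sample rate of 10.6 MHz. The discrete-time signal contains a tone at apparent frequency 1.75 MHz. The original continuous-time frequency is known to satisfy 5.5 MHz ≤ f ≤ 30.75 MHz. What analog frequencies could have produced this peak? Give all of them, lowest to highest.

Frequencies that alias to 1.75 MHz are k·fs ± 1.75 MHz for integer k ≥ 0.
k=0: 1.75 MHz.
k=1: 8.85 MHz, 12.35 MHz.
k=2: 19.45 MHz, 22.95 MHz.
k=3: 30.05 MHz, 33.55 MHz.
k=4: 40.65 MHz, 44.15 MHz.
Within [5.5 MHz, 30.75 MHz]: 8.85 MHz, 12.35 MHz, 19.45 MHz, 22.95 MHz, 30.05 MHz.

8.85 MHz, 12.35 MHz, 19.45 MHz, 22.95 MHz, 30.05 MHz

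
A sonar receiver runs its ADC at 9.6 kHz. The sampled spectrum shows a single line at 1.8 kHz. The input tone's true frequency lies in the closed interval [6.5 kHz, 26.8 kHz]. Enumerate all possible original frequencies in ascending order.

Frequencies that alias to 1.8 kHz are k·fs ± 1.8 kHz for integer k ≥ 0.
k=0: 1.8 kHz.
k=1: 7.8 kHz, 11.4 kHz.
k=2: 17.4 kHz, 21 kHz.
k=3: 27 kHz, 30.6 kHz.
Within [6.5 kHz, 26.8 kHz]: 7.8 kHz, 11.4 kHz, 17.4 kHz, 21 kHz.

7.8 kHz, 11.4 kHz, 17.4 kHz, 21 kHz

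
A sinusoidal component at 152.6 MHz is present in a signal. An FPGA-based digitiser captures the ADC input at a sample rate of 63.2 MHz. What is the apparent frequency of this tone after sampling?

152.6 MHz mod fs = 26.2 MHz.
26.2 MHz ≤ fs/2 = 31.6 MHz, appears at 26.2 MHz.

26.2 MHz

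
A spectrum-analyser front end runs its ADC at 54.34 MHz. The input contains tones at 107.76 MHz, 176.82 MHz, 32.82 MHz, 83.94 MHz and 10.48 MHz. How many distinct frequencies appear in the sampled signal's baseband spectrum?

5

fs/2 = 27.17 MHz.
107.76 MHz mod fs = 53.42 MHz.
53.42 MHz > fs/2 = 27.17 MHz, folds to fs − 53.42 MHz = 0.92 MHz.
176.82 MHz mod fs = 13.8 MHz.
13.8 MHz ≤ fs/2 = 27.17 MHz, appears at 13.8 MHz.
32.82 MHz > fs/2 = 27.17 MHz, folds to fs − 32.82 MHz = 21.52 MHz.
83.94 MHz mod fs = 29.6 MHz.
29.6 MHz > fs/2 = 27.17 MHz, folds to fs − 29.6 MHz = 24.74 MHz.
10.48 MHz ≤ fs/2 = 27.17 MHz, passes unchanged.
Distinct values: {0.92 MHz, 10.48 MHz, 13.8 MHz, 21.52 MHz, 24.74 MHz} → 5.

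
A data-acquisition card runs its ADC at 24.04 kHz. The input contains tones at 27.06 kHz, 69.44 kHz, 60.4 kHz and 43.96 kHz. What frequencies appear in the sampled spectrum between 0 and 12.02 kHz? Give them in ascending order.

fs/2 = 12.02 kHz.
27.06 kHz mod fs = 3.02 kHz.
3.02 kHz ≤ fs/2 = 12.02 kHz, appears at 3.02 kHz.
69.44 kHz mod fs = 21.36 kHz.
21.36 kHz > fs/2 = 12.02 kHz, folds to fs − 21.36 kHz = 2.68 kHz.
60.4 kHz mod fs = 12.32 kHz.
12.32 kHz > fs/2 = 12.02 kHz, folds to fs − 12.32 kHz = 11.72 kHz.
43.96 kHz mod fs = 19.92 kHz.
19.92 kHz > fs/2 = 12.02 kHz, folds to fs − 19.92 kHz = 4.12 kHz.
Distinct values: {2.68 kHz, 3.02 kHz, 4.12 kHz, 11.72 kHz}.

2.68 kHz, 3.02 kHz, 4.12 kHz, 11.72 kHz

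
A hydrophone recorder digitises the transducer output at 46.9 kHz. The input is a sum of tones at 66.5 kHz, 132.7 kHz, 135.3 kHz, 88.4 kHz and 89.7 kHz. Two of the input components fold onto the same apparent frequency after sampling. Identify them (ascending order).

fs/2 = 23.45 kHz.
66.5 kHz mod fs = 19.6 kHz.
19.6 kHz ≤ fs/2 = 23.45 kHz, appears at 19.6 kHz.
132.7 kHz mod fs = 38.9 kHz.
38.9 kHz > fs/2 = 23.45 kHz, folds to fs − 38.9 kHz = 8 kHz.
135.3 kHz mod fs = 41.5 kHz.
41.5 kHz > fs/2 = 23.45 kHz, folds to fs − 41.5 kHz = 5.4 kHz.
88.4 kHz mod fs = 41.5 kHz.
41.5 kHz > fs/2 = 23.45 kHz, folds to fs − 41.5 kHz = 5.4 kHz.
89.7 kHz mod fs = 42.8 kHz.
42.8 kHz > fs/2 = 23.45 kHz, folds to fs − 42.8 kHz = 4.1 kHz.
88.4 kHz and 135.3 kHz both map to 5.4 kHz.

88.4 kHz, 135.3 kHz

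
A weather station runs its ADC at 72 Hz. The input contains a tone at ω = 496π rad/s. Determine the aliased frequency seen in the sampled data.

32 Hz

ω = 496π rad/s → f = ω/(2π) = 248 Hz.
248 Hz mod fs = 32 Hz.
32 Hz ≤ fs/2 = 36 Hz, appears at 32 Hz.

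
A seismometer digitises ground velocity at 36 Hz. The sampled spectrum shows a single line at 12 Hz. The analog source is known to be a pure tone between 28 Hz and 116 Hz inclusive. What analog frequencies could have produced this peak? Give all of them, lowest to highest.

Frequencies that alias to 12 Hz are k·fs ± 12 Hz for integer k ≥ 0.
k=0: 12 Hz.
k=1: 24 Hz, 48 Hz.
k=2: 60 Hz, 84 Hz.
k=3: 96 Hz, 120 Hz.
k=4: 132 Hz, 156 Hz.
Within [28 Hz, 116 Hz]: 48 Hz, 60 Hz, 84 Hz, 96 Hz.

48 Hz, 60 Hz, 84 Hz, 96 Hz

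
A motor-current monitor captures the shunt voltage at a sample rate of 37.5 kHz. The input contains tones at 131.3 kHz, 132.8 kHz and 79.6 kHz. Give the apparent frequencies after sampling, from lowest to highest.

fs/2 = 18.75 kHz.
131.3 kHz mod fs = 18.8 kHz.
18.8 kHz > fs/2 = 18.75 kHz, folds to fs − 18.8 kHz = 18.7 kHz.
132.8 kHz mod fs = 20.3 kHz.
20.3 kHz > fs/2 = 18.75 kHz, folds to fs − 20.3 kHz = 17.2 kHz.
79.6 kHz mod fs = 4.6 kHz.
4.6 kHz ≤ fs/2 = 18.75 kHz, appears at 4.6 kHz.
Distinct values: {4.6 kHz, 17.2 kHz, 18.7 kHz}.

4.6 kHz, 17.2 kHz, 18.7 kHz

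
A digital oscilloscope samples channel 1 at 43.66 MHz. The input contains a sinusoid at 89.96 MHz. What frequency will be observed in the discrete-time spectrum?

89.96 MHz mod fs = 2.64 MHz.
2.64 MHz ≤ fs/2 = 21.83 MHz, appears at 2.64 MHz.

2.64 MHz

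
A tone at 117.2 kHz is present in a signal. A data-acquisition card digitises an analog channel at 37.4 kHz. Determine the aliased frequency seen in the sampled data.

5 kHz

117.2 kHz mod fs = 5 kHz.
5 kHz ≤ fs/2 = 18.7 kHz, appears at 5 kHz.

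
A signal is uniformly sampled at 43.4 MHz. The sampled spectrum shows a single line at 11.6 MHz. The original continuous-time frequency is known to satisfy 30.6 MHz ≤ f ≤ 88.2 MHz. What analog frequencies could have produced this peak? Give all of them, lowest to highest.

Frequencies that alias to 11.6 MHz are k·fs ± 11.6 MHz for integer k ≥ 0.
k=0: 11.6 MHz.
k=1: 31.8 MHz, 55 MHz.
k=2: 75.2 MHz, 98.4 MHz.
k=3: 118.6 MHz, 141.8 MHz.
Within [30.6 MHz, 88.2 MHz]: 31.8 MHz, 55 MHz, 75.2 MHz.

31.8 MHz, 55 MHz, 75.2 MHz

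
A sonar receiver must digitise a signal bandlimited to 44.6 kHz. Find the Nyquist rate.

Nyquist rate = 2 × 44.6 kHz = 89.2 kHz.

89.2 kHz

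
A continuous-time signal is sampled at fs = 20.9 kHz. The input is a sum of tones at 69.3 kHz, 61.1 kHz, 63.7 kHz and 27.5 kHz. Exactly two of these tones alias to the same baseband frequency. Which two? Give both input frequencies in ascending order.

27.5 kHz, 69.3 kHz

fs/2 = 10.45 kHz.
69.3 kHz mod fs = 6.6 kHz.
6.6 kHz ≤ fs/2 = 10.45 kHz, appears at 6.6 kHz.
61.1 kHz mod fs = 19.3 kHz.
19.3 kHz > fs/2 = 10.45 kHz, folds to fs − 19.3 kHz = 1.6 kHz.
63.7 kHz mod fs = 1 kHz.
1 kHz ≤ fs/2 = 10.45 kHz, appears at 1 kHz.
27.5 kHz mod fs = 6.6 kHz.
6.6 kHz ≤ fs/2 = 10.45 kHz, appears at 6.6 kHz.
27.5 kHz and 69.3 kHz both map to 6.6 kHz.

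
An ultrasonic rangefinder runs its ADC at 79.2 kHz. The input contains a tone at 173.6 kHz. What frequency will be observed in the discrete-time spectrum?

15.2 kHz

173.6 kHz mod fs = 15.2 kHz.
15.2 kHz ≤ fs/2 = 39.6 kHz, appears at 15.2 kHz.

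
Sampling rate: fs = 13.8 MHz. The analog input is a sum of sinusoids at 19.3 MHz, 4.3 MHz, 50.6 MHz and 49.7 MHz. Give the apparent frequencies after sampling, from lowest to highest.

4.3 MHz, 4.6 MHz, 5.5 MHz

fs/2 = 6.9 MHz.
19.3 MHz mod fs = 5.5 MHz.
5.5 MHz ≤ fs/2 = 6.9 MHz, appears at 5.5 MHz.
4.3 MHz ≤ fs/2 = 6.9 MHz, passes unchanged.
50.6 MHz mod fs = 9.2 MHz.
9.2 MHz > fs/2 = 6.9 MHz, folds to fs − 9.2 MHz = 4.6 MHz.
49.7 MHz mod fs = 8.3 MHz.
8.3 MHz > fs/2 = 6.9 MHz, folds to fs − 8.3 MHz = 5.5 MHz.
Distinct values: {4.3 MHz, 4.6 MHz, 5.5 MHz}.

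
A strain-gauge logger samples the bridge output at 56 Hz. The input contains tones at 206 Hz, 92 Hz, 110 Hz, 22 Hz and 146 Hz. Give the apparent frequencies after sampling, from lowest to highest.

2 Hz, 18 Hz, 20 Hz, 22 Hz

fs/2 = 28 Hz.
206 Hz mod fs = 38 Hz.
38 Hz > fs/2 = 28 Hz, folds to fs − 38 Hz = 18 Hz.
92 Hz mod fs = 36 Hz.
36 Hz > fs/2 = 28 Hz, folds to fs − 36 Hz = 20 Hz.
110 Hz mod fs = 54 Hz.
54 Hz > fs/2 = 28 Hz, folds to fs − 54 Hz = 2 Hz.
22 Hz ≤ fs/2 = 28 Hz, passes unchanged.
146 Hz mod fs = 34 Hz.
34 Hz > fs/2 = 28 Hz, folds to fs − 34 Hz = 22 Hz.
Distinct values: {2 Hz, 18 Hz, 20 Hz, 22 Hz}.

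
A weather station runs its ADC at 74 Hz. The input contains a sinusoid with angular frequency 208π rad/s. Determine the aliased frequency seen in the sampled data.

30 Hz

ω = 208π rad/s → f = ω/(2π) = 104 Hz.
104 Hz mod fs = 30 Hz.
30 Hz ≤ fs/2 = 37 Hz, appears at 30 Hz.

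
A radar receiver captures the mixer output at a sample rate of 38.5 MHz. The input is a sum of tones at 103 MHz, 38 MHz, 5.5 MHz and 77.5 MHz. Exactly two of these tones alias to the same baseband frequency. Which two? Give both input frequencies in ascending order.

fs/2 = 19.25 MHz.
103 MHz mod fs = 26 MHz.
26 MHz > fs/2 = 19.25 MHz, folds to fs − 26 MHz = 12.5 MHz.
38 MHz > fs/2 = 19.25 MHz, folds to fs − 38 MHz = 0.5 MHz.
5.5 MHz ≤ fs/2 = 19.25 MHz, passes unchanged.
77.5 MHz mod fs = 0.5 MHz.
0.5 MHz ≤ fs/2 = 19.25 MHz, appears at 0.5 MHz.
38 MHz and 77.5 MHz both map to 0.5 MHz.

38 MHz, 77.5 MHz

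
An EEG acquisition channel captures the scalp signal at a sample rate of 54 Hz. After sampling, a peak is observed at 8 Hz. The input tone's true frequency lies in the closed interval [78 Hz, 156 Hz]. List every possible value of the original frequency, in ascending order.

Frequencies that alias to 8 Hz are k·fs ± 8 Hz for integer k ≥ 0.
k=0: 8 Hz.
k=1: 46 Hz, 62 Hz.
k=2: 100 Hz, 116 Hz.
k=3: 154 Hz, 170 Hz.
k=4: 208 Hz, 224 Hz.
Within [78 Hz, 156 Hz]: 100 Hz, 116 Hz, 154 Hz.

100 Hz, 116 Hz, 154 Hz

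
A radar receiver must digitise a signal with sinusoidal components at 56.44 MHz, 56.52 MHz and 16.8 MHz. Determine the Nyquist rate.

113.04 MHz

Highest-frequency component: 56.52 MHz.
Nyquist rate = 2 × 56.52 MHz = 113.04 MHz.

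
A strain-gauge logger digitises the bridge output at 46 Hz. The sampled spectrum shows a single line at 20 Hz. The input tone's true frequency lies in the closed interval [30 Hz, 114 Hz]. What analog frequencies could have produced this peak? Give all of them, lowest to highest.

66 Hz, 72 Hz, 112 Hz

Frequencies that alias to 20 Hz are k·fs ± 20 Hz for integer k ≥ 0.
k=0: 20 Hz.
k=1: 26 Hz, 66 Hz.
k=2: 72 Hz, 112 Hz.
k=3: 118 Hz, 158 Hz.
Within [30 Hz, 114 Hz]: 66 Hz, 72 Hz, 112 Hz.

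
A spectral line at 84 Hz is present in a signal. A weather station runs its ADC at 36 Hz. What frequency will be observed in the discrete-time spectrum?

84 Hz mod fs = 12 Hz.
12 Hz ≤ fs/2 = 18 Hz, appears at 12 Hz.

12 Hz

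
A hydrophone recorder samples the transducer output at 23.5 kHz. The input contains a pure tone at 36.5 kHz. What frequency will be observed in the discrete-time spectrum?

10.5 kHz

36.5 kHz mod fs = 13 kHz.
13 kHz > fs/2 = 11.75 kHz, folds to fs − 13 kHz = 10.5 kHz.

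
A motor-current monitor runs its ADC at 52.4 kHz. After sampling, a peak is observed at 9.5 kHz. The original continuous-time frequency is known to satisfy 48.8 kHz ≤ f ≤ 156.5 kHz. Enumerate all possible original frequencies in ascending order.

61.9 kHz, 95.3 kHz, 114.3 kHz, 147.7 kHz

Frequencies that alias to 9.5 kHz are k·fs ± 9.5 kHz for integer k ≥ 0.
k=0: 9.5 kHz.
k=1: 42.9 kHz, 61.9 kHz.
k=2: 95.3 kHz, 114.3 kHz.
k=3: 147.7 kHz, 166.7 kHz.
k=4: 200.1 kHz, 219.1 kHz.
Within [48.8 kHz, 156.5 kHz]: 61.9 kHz, 95.3 kHz, 114.3 kHz, 147.7 kHz.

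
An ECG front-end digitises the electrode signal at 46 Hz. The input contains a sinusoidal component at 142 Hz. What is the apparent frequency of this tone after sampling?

4 Hz

142 Hz mod fs = 4 Hz.
4 Hz ≤ fs/2 = 23 Hz, appears at 4 Hz.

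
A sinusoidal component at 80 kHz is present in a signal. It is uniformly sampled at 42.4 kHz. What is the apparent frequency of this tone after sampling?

80 kHz mod fs = 37.6 kHz.
37.6 kHz > fs/2 = 21.2 kHz, folds to fs − 37.6 kHz = 4.8 kHz.

4.8 kHz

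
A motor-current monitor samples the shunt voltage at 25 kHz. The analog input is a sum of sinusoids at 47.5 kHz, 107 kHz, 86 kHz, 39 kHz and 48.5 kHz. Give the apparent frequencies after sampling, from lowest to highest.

1.5 kHz, 2.5 kHz, 7 kHz, 11 kHz

fs/2 = 12.5 kHz.
47.5 kHz mod fs = 22.5 kHz.
22.5 kHz > fs/2 = 12.5 kHz, folds to fs − 22.5 kHz = 2.5 kHz.
107 kHz mod fs = 7 kHz.
7 kHz ≤ fs/2 = 12.5 kHz, appears at 7 kHz.
86 kHz mod fs = 11 kHz.
11 kHz ≤ fs/2 = 12.5 kHz, appears at 11 kHz.
39 kHz mod fs = 14 kHz.
14 kHz > fs/2 = 12.5 kHz, folds to fs − 14 kHz = 11 kHz.
48.5 kHz mod fs = 23.5 kHz.
23.5 kHz > fs/2 = 12.5 kHz, folds to fs − 23.5 kHz = 1.5 kHz.
Distinct values: {1.5 kHz, 2.5 kHz, 7 kHz, 11 kHz}.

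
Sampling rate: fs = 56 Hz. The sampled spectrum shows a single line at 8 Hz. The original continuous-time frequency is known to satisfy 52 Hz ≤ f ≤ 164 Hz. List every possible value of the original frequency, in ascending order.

64 Hz, 104 Hz, 120 Hz, 160 Hz

Frequencies that alias to 8 Hz are k·fs ± 8 Hz for integer k ≥ 0.
k=0: 8 Hz.
k=1: 48 Hz, 64 Hz.
k=2: 104 Hz, 120 Hz.
k=3: 160 Hz, 176 Hz.
k=4: 216 Hz, 232 Hz.
Within [52 Hz, 164 Hz]: 64 Hz, 104 Hz, 120 Hz, 160 Hz.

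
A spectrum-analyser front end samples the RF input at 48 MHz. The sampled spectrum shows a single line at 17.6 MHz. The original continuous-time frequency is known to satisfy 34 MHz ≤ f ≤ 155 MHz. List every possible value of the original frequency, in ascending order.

65.6 MHz, 78.4 MHz, 113.6 MHz, 126.4 MHz

Frequencies that alias to 17.6 MHz are k·fs ± 17.6 MHz for integer k ≥ 0.
k=0: 17.6 MHz.
k=1: 30.4 MHz, 65.6 MHz.
k=2: 78.4 MHz, 113.6 MHz.
k=3: 126.4 MHz, 161.6 MHz.
k=4: 174.4 MHz, 209.6 MHz.
Within [34 MHz, 155 MHz]: 65.6 MHz, 78.4 MHz, 113.6 MHz, 126.4 MHz.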